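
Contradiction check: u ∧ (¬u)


Truth table over {u}:
u | φ
-----
F | F
T | F
Every row is false.

Yes, it is a contradiction.


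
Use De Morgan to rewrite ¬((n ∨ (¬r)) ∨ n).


De Morgan: the negation of a disjunction is the conjunction of the negations.
Distribute ¬ across ∨, flipping it to ∧, and negate each literal.

((¬n) ∧ r) ∧ (¬n)


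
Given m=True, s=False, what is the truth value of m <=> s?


Biconditional is true when both operands have the same truth value.
Substitute: m=True, s=False.
True <=> False evaluates to False.

False


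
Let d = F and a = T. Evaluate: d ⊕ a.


Exclusive or is true when exactly one operand is true.
Substitute: d=F, a=T.
F ⊕ T evaluates to T.

T


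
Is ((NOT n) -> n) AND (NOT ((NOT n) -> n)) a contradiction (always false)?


Truth table over {n}:
n | φ
-----
F | F
T | F
Every row is false.

Yes, it is a contradiction.


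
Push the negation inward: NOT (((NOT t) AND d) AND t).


De Morgan: the negation of a conjunction is the disjunction of the negations.
Distribute NOT across AND, flipping it to OR, and negate each literal.

(t OR (NOT d)) OR (NOT t)


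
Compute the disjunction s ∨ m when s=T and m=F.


Disjunction is false only when both operands are false.
Substitute: s=T, m=F.
T ∨ F evaluates to T.

T


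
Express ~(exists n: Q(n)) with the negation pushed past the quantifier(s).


¬(forall x: φ) = exists x: ¬φ, and ¬(exists x: φ) = forall x: ¬φ.
Apply to the existential statement.

forall n: ~(Q(n))


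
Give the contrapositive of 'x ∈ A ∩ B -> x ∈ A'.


The contrapositive of (P → Q) is (¬Q → ¬P); it is logically equivalent to the original.
Here P = 'x ∈ A ∩ B' and Q = 'x ∈ A'.

If not (x ∈ A), then not (x ∈ A ∩ B).


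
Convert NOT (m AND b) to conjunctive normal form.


Step 1: Apply De Morgan: ¬(m ∧ b) = ¬m ∨ ¬b.

(NOT m) OR (NOT b)


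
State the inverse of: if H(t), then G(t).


The inverse of (P → Q) is (¬P → ¬Q). It is equivalent to the converse, not to the original.
Here P = 'H(t)' and Q = 'G(t)'.

If not (H(t)), then not (G(t)).


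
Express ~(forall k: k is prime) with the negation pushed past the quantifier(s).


¬(forall x: φ) = exists x: ¬φ, and ¬(exists x: φ) = forall x: ¬φ.
Apply to the universal statement.

exists k: ~(k is prime)


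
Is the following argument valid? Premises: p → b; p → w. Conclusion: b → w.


This is (no valid rule). There exist truth assignments where the premises are all true but the conclusion is false.

Invalid.


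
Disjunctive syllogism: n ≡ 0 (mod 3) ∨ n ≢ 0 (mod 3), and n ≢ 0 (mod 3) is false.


Disjunctive syllogism: from (P ∨ Q) and ¬P, infer Q.
One disjunct, 'n ≢ 0 (mod 3)', is ruled out; the other must hold.

n ≡ 0 (mod 3)


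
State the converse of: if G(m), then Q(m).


The converse of (P → Q) is (Q → P). It is not in general equivalent to the original.
Here P = 'G(m)' and Q = 'Q(m)'.

If Q(m), then G(m).


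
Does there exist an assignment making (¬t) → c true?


Search for a satisfying assignment over {c, t}.
Try c=T, t=F: the formula evaluates to T.
A satisfying assignment exists.

Satisfiable.


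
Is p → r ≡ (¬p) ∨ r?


Compare truth tables:
p | r | φ | ψ
-------------
F | F | T | T
T | F | F | F
F | T | T | T
T | T | T | T
The columns φ and ψ agree on every row.

Yes, they are logically equivalent.


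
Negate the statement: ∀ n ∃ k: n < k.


Negation flips each quantifier (∀↔∃) and negates the inner predicate.
¬(∀ n ∃ k: φ) = ∃ n ∀ k: ¬φ.

∃ n ∀ k: ¬(n < k)


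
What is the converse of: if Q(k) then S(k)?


The converse of (P → Q) is (Q → P). It is not in general equivalent to the original.
Here P = 'Q(k)' and Q = 'S(k)'.

If S(k), then Q(k).


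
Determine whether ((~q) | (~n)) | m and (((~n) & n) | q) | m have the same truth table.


Compare truth tables:
m | n | q | φ | ψ
-----------------
False | False | False | True | False
True | False | False | True | True
False | True | False | True | False
True | True | False | True | True
False | False | True | True | True
True | False | True | True | True
False | True | True | False | True
True | True | True | True | True
They differ at row 1 (m=False, n=False, q=False): φ=True but ψ=False.

No, they are not logically equivalent.


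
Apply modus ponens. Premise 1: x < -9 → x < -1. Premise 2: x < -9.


Modus ponens: from (P → Q) and P, infer Q.
P = 'x < -9' is asserted, and P → Q holds, so Q follows.

x < -1.


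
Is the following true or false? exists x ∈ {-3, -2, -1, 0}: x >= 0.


Evaluate the predicate on each element: -3:False, -2:False, -1:False, 0:True.
Witness x = 0 satisfies the predicate.

True


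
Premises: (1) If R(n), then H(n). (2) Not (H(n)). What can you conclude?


Modus tollens: from (P → Q) and ¬Q, infer ¬P.
Q = 'H(n)' is denied; since P → Q, P must also fail.

Not (R(n)).


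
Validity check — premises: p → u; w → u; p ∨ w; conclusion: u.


This matches the form of proof by cases: the conclusion follows in every model of the premises.

Valid.


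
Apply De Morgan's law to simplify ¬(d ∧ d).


De Morgan: the negation of a conjunction is the disjunction of the negations.
Distribute ¬ across ∧, flipping it to ∨, and negate each literal.

(¬d) ∨ (¬d)


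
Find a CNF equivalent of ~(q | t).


Step 1: Apply De Morgan: ¬(q ∨ t) = ¬q ∧ ¬t.

(~q) & (~t)


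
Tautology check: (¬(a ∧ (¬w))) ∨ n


Build the truth table over {a, n, w}:
a | n | w | φ
-------------
F | F | F | T
T | F | F | F
F | T | F | T
T | T | F | T
F | F | T | T
T | F | T | T
F | T | T | T
T | T | T | T
Counterexample at row 2: with a=T, n=F, w=F, the formula is F.

No, it is not a tautology.


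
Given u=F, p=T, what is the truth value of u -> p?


Implication is false only when antecedent is true and consequent is false.
Substitute: u=F, p=T.
F -> T evaluates to T.

T


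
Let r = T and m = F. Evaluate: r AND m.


Conjunction is true only when both operands are true.
Substitute: r=T, m=F.
T AND F evaluates to F.

F


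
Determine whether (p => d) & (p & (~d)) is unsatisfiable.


Truth table over {d, p}:
d | p | φ
---------
False | False | False
True | False | False
False | True | False
True | True | False
Every row is false.

Yes, it is a contradiction.


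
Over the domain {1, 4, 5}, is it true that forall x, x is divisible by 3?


Evaluate the predicate on each element: 1:False, 4:False, 5:False.
Counterexample x = 1 fails the predicate.

False


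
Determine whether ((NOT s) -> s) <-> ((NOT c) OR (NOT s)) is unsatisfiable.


Truth table over {c, s}:
c | s | φ
---------
F | F | F
T | F | F
F | T | T
T | T | F
Satisfying assignment at row 3: c=F, s=T gives T.

No, it is not a contradiction.


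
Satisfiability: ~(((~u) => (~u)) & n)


Search for a satisfying assignment over {n, u}.
Try n=False, u=False: the formula evaluates to True.
A satisfying assignment exists.

Satisfiable.


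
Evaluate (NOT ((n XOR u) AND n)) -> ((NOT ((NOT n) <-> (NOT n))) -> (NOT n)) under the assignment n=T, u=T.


Substitute n=T, u=T:
n XOR u = T XOR T = F
(n XOR u) AND n = F AND T = F
NOT ((n XOR u) AND n) = T
NOT n = F
NOT n = F
(NOT n) <-> (NOT n) = F <-> F = T
NOT ((NOT n) <-> (NOT n)) = F
NOT n = F
(NOT ((NOT n) <-> (NOT n))) -> (NOT n) = F -> F = T
(NOT ((n XOR u) AND n)) -> ((NOT ((NOT n) <-> (NOT n))) -> (NOT n)) = T -> T = T

T


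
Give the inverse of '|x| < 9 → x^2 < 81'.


The inverse of (P → Q) is (¬P → ¬Q). It is equivalent to the converse, not to the original.
Here P = '|x| < 9' and Q = 'x^2 < 81'.

If not (|x| < 9), then not (x^2 < 81).


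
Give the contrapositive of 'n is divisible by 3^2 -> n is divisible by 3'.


The contrapositive of (P → Q) is (¬Q → ¬P); it is logically equivalent to the original.
Here P = 'n is divisible by 3^2' and Q = 'n is divisible by 3'.

If not (n is divisible by 3), then not (n is divisible by 3^2).


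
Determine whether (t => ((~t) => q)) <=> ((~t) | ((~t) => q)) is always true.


Build the truth table over {q, t}:
q | t | φ
---------
False | False | True
True | False | True
False | True | True
True | True | True
Every row evaluates to true.

Yes, it is a tautology.


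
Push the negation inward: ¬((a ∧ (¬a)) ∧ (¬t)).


De Morgan: the negation of a conjunction is the disjunction of the negations.
Distribute ¬ across ∧, flipping it to ∨, and negate each literal.

((¬a) ∨ a) ∨ t


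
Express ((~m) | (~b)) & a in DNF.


Step 1: Distribute ∧ over ∨: ((¬m) ∨ (¬b)) ∧ a = ((¬m) ∧ a) ∨ ((¬b) ∧ a).

((~m) & a) | ((~b) & a)


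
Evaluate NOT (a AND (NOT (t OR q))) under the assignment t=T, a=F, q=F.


Substitute t=T, a=F, q=F:
t OR q = T OR F = T
NOT (t OR q) = F
a AND (NOT (t OR q)) = F AND F = F
NOT (a AND (NOT (t OR q))) = T

T


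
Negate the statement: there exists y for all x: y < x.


Negation flips each quantifier (∀↔∃) and negates the inner predicate.
¬(there exists y for all x: φ) = for all y there exists x: ¬φ.

for all y there exists x: NOT(y < x)


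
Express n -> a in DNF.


Step 1: Rewrite n → a as ¬n ∨ a.

(NOT n) OR a


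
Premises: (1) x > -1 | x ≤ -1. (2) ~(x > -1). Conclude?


Disjunctive syllogism: from (P ∨ Q) and ¬P, infer Q.
One disjunct, 'x > -1', is ruled out; the other must hold.

x ≤ -1


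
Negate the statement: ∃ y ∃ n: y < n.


Negation flips each quantifier (∀↔∃) and negates the inner predicate.
¬(∃ y ∃ n: φ) = ∀ y ∀ n: ¬φ.

∀ y ∀ n: ¬(y < n)


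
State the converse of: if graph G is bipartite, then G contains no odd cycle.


The converse of (P → Q) is (Q → P). It is not in general equivalent to the original.
Here P = 'graph G is bipartite' and Q = 'G contains no odd cycle'.

If G contains no odd cycle, then graph G is bipartite.


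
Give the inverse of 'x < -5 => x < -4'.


The inverse of (P → Q) is (¬P → ¬Q). It is equivalent to the converse, not to the original.
Here P = 'x < -5' and Q = 'x < -4'.

If not (x < -5), then not (x < -4).


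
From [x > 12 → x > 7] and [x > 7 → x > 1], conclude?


Hypothetical syllogism: from (P → Q) and (Q → R), infer (P → R).
Chain the two implications through the shared middle term 'x > 7'.

x > 12 → x > 1


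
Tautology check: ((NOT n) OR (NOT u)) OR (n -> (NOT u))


Build the truth table over {n, u}:
n | u | φ
---------
F | F | T
T | F | T
F | T | T
T | T | F
Counterexample at row 4: with n=T, u=T, the formula is F.

No, it is not a tautology.


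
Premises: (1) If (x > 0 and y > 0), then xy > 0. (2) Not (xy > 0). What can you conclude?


Modus tollens: from (P → Q) and ¬Q, infer ¬P.
Q = 'xy > 0' is denied; since P → Q, P must also fail.

Not ((x > 0 and y > 0)).


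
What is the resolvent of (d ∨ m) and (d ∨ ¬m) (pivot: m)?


The clauses contain complementary literals m and ¬m.
Resolution eliminates this pair and disjoins the remaining literals (merging duplicates).

d


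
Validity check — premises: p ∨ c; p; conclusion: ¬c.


This is affirming a disjunct (fallacy). There exist truth assignments where the premises are all true but the conclusion is false.

Invalid.


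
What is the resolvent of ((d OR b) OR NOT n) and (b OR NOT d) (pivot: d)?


The clauses contain complementary literals d and NOTd.
Resolution eliminates this pair and disjoins the remaining literals (merging duplicates).

(b OR NOT n)


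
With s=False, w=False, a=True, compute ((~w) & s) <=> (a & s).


Substitute s=False, w=False, a=True:
~w = True
(~w) & s = True & False = False
a & s = True & False = False
((~w) & s) <=> (a & s) = False <=> False = True

True


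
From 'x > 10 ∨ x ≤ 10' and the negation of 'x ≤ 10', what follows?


Disjunctive syllogism: from (P ∨ Q) and ¬P, infer Q.
One disjunct, 'x ≤ 10', is ruled out; the other must hold.

x > 10


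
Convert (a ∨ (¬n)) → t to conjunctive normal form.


Step 1: Rewrite as ¬(a ∨ (¬n)) ∨ t = (¬a ∧ ¬(¬n)) ∨ t.
Step 2: Distribute ∨ over ∧.
Step 3: Eliminate any double negations (¬¬X = X).

((¬a) ∨ t) ∧ (n ∨ t)


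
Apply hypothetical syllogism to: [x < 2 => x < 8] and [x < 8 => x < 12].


Hypothetical syllogism: from (P → Q) and (Q → R), infer (P → R).
Chain the two implications through the shared middle term 'x < 8'.

x < 2 => x < 12


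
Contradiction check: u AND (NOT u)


Truth table over {u}:
u | φ
-----
F | F
T | F
Every row is false.

Yes, it is a contradiction.


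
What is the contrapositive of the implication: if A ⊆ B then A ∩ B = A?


The contrapositive of (P → Q) is (¬Q → ¬P); it is logically equivalent to the original.
Here P = 'A ⊆ B' and Q = 'A ∩ B = A'.

If not (A ∩ B = A), then not (A ⊆ B).


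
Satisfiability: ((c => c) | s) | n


Search for a satisfying assignment over {c, n, s}.
Try c=False, n=False, s=False: the formula evaluates to True.
A satisfying assignment exists.

Satisfiable.


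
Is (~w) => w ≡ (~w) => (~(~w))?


Compare truth tables:
w | φ | ψ
---------
False | False | False
True | True | True
The columns φ and ψ agree on every row.

Yes, they are logically equivalent.


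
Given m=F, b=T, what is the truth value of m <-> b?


Biconditional is true when both operands have the same truth value.
Substitute: m=F, b=T.
F <-> T evaluates to F.

F


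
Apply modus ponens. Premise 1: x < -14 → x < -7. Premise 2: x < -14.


Modus ponens: from (P → Q) and P, infer Q.
P = 'x < -14' is asserted, and P → Q holds, so Q follows.

x < -7.


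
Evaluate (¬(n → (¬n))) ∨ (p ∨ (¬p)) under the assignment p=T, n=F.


Substitute p=T, n=F:
¬n = T
n → (¬n) = F → T = T
¬(n → (¬n)) = F
¬p = F
p ∨ (¬p) = T ∨ F = T
(¬(n → (¬n))) ∨ (p ∨ (¬p)) = F ∨ T = T

T


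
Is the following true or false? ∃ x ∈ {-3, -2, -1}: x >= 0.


Evaluate the predicate on each element: -3:F, -2:F, -1:F.
No element satisfies the predicate.

F


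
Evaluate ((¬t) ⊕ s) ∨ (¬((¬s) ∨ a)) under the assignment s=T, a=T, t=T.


Substitute s=T, a=T, t=T:
¬t = F
(¬t) ⊕ s = F ⊕ T = T
¬s = F
(¬s) ∨ a = F ∨ T = T
¬((¬s) ∨ a) = F
((¬t) ⊕ s) ∨ (¬((¬s) ∨ a)) = T ∨ F = T

T


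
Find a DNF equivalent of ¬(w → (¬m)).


Step 1: Rewrite implication then negate: ¬(¬w ∨ (¬m)) = w ∧ ¬(¬m).
Step 2: Eliminate any double negations (¬¬X = X).

w ∧ m


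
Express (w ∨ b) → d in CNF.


Step 1: Rewrite as ¬(w ∨ b) ∨ d = (¬w ∧ ¬b) ∨ d.
Step 2: Distribute ∨ over ∧.

((¬w) ∨ d) ∧ ((¬b) ∨ d)


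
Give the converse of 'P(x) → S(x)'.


The converse of (P → Q) is (Q → P). It is not in general equivalent to the original.
Here P = 'P(x)' and Q = 'S(x)'.

If S(x), then P(x).


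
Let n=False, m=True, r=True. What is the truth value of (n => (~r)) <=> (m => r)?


Substitute n=False, m=True, r=True:
~r = False
n => (~r) = False => False = True
m => r = True => True = True
(n => (~r)) <=> (m => r) = True <=> True = True

True


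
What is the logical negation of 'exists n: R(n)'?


¬(forall x: φ) = exists x: ¬φ, and ¬(exists x: φ) = forall x: ¬φ.
Apply to the existential statement.

forall n: ~(R(n))


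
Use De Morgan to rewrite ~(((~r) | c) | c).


De Morgan: the negation of a disjunction is the conjunction of the negations.
Distribute ~ across |, flipping it to &, and negate each literal.

(r & (~c)) & (~c)


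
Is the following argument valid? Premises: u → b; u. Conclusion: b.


This matches the form of modus ponens: the conclusion follows in every model of the premises.

Valid.


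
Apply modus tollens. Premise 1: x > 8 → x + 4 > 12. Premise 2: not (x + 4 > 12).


Modus tollens: from (P → Q) and ¬Q, infer ¬P.
Q = 'x + 4 > 12' is denied; since P → Q, P must also fail.

Not (x > 8).


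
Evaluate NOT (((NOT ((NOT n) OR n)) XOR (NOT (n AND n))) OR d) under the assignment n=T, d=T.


Substitute n=T, d=T:
NOT n = F
(NOT n) OR n = F OR T = T
NOT ((NOT n) OR n) = F
n AND n = T AND T = T
NOT (n AND n) = F
(NOT ((NOT n) OR n)) XOR (NOT (n AND n)) = F XOR F = F
((NOT ((NOT n) OR n)) XOR (NOT (n AND n))) OR d = F OR T = T
NOT (((NOT ((NOT n) OR n)) XOR (NOT (n AND n))) OR d) = F

F


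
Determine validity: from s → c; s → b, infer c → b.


This is (no valid rule). There exist truth assignments where the premises are all true but the conclusion is false.

Invalid.


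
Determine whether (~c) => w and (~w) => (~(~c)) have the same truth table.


Compare truth tables:
c | w | φ | ψ
-------------
False | False | False | False
True | False | True | True
False | True | True | True
True | True | True | True
The columns φ and ψ agree on every row.

Yes, they are logically equivalent.


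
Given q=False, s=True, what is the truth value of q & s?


Conjunction is true only when both operands are true.
Substitute: q=False, s=True.
False & True evaluates to False.

False


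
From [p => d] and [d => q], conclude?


Hypothetical syllogism: from (P → Q) and (Q → R), infer (P → R).
Chain the two implications through the shared middle term 'd'.

p => q


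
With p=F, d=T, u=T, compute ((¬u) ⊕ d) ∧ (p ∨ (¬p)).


Substitute p=F, d=T, u=T:
¬u = F
(¬u) ⊕ d = F ⊕ T = T
¬p = T
p ∨ (¬p) = F ∨ T = T
((¬u) ⊕ d) ∧ (p ∨ (¬p)) = T ∧ T = T

T


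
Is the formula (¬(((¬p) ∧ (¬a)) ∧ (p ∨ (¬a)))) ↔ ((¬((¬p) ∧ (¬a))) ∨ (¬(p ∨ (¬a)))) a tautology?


Build the truth table over {a, p}:
a | p | φ
---------
F | F | T
T | F | T
F | T | T
T | T | T
Every row evaluates to true.

Yes, it is a tautology.


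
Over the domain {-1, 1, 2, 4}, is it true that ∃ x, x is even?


Evaluate the predicate on each element: -1:F, 1:F, 2:T, 4:T.
Witness x = 2 satisfies the predicate.

T


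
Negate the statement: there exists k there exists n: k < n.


Negation flips each quantifier (∀↔∃) and negates the inner predicate.
¬(there exists k there exists n: φ) = for all k for all n: ¬φ.

for all k for all n: NOT(k < n)


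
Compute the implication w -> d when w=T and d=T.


Implication is false only when antecedent is true and consequent is false.
Substitute: w=T, d=T.
T -> T evaluates to T.

T


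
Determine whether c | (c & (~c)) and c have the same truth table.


Compare truth tables:
c | φ | ψ
---------
False | False | False
True | True | True
The columns φ and ψ agree on every row.

Yes, they are logically equivalent.


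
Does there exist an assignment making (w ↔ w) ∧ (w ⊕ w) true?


Check all 2 assignments over {w}:
w | φ
-----
F | F
T | F
No assignment makes the formula true.

Unsatisfiable.


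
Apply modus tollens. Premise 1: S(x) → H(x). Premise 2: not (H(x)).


Modus tollens: from (P → Q) and ¬Q, infer ¬P.
Q = 'H(x)' is denied; since P → Q, P must also fail.

Not (S(x)).


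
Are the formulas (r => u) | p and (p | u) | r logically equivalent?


Compare truth tables:
p | r | u | φ | ψ
-----------------
False | False | False | True | False
True | False | False | True | True
False | True | False | False | True
True | True | False | True | True
False | False | True | True | True
True | False | True | True | True
False | True | True | True | True
True | True | True | True | True
They differ at row 1 (p=False, r=False, u=False): φ=True but ψ=False.

No, they are not logically equivalent.


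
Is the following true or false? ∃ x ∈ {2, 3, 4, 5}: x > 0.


Evaluate the predicate on each element: 2:T, 3:T, 4:T, 5:T.
Witness x = 2 satisfies the predicate.

T


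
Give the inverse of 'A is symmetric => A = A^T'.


The inverse of (P → Q) is (¬P → ¬Q). It is equivalent to the converse, not to the original.
Here P = 'A is symmetric' and Q = 'A = A^T'.

If not (A is symmetric), then not (A = A^T).


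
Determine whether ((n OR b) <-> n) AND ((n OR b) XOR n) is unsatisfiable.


Truth table over {b, n}:
b | n | φ
---------
F | F | F
T | F | F
F | T | F
T | T | F
Every row is false.

Yes, it is a contradiction.


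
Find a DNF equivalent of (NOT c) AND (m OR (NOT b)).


Step 1: Distribute ∧ over ∨: (¬c) ∧ (m ∨ (¬b)) = ((¬c) ∧ m) ∨ ((¬c) ∧ (¬b)).

((NOT c) AND m) OR ((NOT c) AND (NOT b))


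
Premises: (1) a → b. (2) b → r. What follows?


Hypothetical syllogism: from (P → Q) and (Q → R), infer (P → R).
Chain the two implications through the shared middle term 'b'.

a → r


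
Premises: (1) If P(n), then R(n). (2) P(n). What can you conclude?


Modus ponens: from (P → Q) and P, infer Q.
P = 'P(n)' is asserted, and P → Q holds, so Q follows.

R(n).


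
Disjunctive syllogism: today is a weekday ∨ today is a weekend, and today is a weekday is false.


Disjunctive syllogism: from (P ∨ Q) and ¬P, infer Q.
One disjunct, 'today is a weekday', is ruled out; the other must hold.

today is a weekend


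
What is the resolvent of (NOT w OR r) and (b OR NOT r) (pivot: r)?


The clauses contain complementary literals r and NOTr.
Resolution eliminates this pair and disjoins the remaining literals (merging duplicates).

(NOT w OR b)


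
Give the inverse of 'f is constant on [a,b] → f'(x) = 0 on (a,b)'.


The inverse of (P → Q) is (¬P → ¬Q). It is equivalent to the converse, not to the original.
Here P = 'f is constant on [a,b]' and Q = 'f'(x) = 0 on (a,b)'.

If not (f is constant on [a,b]), then not (f'(x) = 0 on (a,b)).


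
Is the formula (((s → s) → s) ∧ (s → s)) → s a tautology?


Build the truth table over {s}:
s | φ
-----
F | T
T | T
Every row evaluates to true.

Yes, it is a tautology.


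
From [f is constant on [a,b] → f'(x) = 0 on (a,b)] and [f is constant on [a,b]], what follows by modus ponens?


Modus ponens: from (P → Q) and P, infer Q.
P = 'f is constant on [a,b]' is asserted, and P → Q holds, so Q follows.

f'(x) = 0 on (a,b).


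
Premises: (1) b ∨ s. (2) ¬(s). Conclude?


Disjunctive syllogism: from (P ∨ Q) and ¬P, infer Q.
One disjunct, 's', is ruled out; the other must hold.

b


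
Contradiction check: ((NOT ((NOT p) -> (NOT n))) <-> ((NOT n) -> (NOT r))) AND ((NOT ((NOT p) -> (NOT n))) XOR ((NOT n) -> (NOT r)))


Truth table over {n, p, r}:
n | p | r | φ
-------------
F | F | F | F
T | F | F | F
F | T | F | F
T | T | F | F
F | F | T | F
T | F | T | F
F | T | T | F
T | T | T | F
Every row is false.

Yes, it is a contradiction.


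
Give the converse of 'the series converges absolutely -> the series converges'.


The converse of (P → Q) is (Q → P). It is not in general equivalent to the original.
Here P = 'the series converges absolutely' and Q = 'the series converges'.

If the series converges, then the series converges absolutely.


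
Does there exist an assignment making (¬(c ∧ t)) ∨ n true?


Search for a satisfying assignment over {c, n, t}.
Try c=F, n=F, t=F: the formula evaluates to T.
A satisfying assignment exists.

Satisfiable.


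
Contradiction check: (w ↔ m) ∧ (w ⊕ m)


Truth table over {m, w}:
m | w | φ
---------
F | F | F
T | F | F
F | T | F
T | T | F
Every row is false.

Yes, it is a contradiction.


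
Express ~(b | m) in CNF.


Step 1: Apply De Morgan: ¬(b ∨ m) = ¬b ∧ ¬m.

(~b) & (~m)


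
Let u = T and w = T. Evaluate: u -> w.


Implication is false only when antecedent is true and consequent is false.
Substitute: u=T, w=T.
T -> T evaluates to T.

T


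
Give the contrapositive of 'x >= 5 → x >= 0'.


The contrapositive of (P → Q) is (¬Q → ¬P); it is logically equivalent to the original.
Here P = 'x >= 5' and Q = 'x >= 0'.

If not (x >= 0), then not (x >= 5).


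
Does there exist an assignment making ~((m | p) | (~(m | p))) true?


Check all 4 assignments over {m, p}:
m | p | φ
---------
False | False | False
True | False | False
False | True | False
True | True | False
No assignment makes the formula true.

Unsatisfiable.


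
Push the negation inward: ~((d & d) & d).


De Morgan: the negation of a conjunction is the disjunction of the negations.
Distribute ~ across &, flipping it to |, and negate each literal.

((~d) | (~d)) | (~d)


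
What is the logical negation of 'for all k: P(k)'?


¬(for all x: φ) = there exists x: ¬φ, and ¬(there exists x: φ) = for all x: ¬φ.
Apply to the universal statement.

there exists k: NOT(P(k))


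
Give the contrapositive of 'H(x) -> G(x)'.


The contrapositive of (P → Q) is (¬Q → ¬P); it is logically equivalent to the original.
Here P = 'H(x)' and Q = 'G(x)'.

If not (G(x)), then not (H(x)).


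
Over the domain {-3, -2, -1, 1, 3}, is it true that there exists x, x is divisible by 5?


Evaluate the predicate on each element: -3:F, -2:F, -1:F, 1:F, 3:F.
No element satisfies the predicate.

F


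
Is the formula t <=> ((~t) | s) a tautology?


Build the truth table over {s, t}:
s | t | φ
---------
False | False | False
True | False | False
False | True | False
True | True | True
Counterexample at row 1: with s=False, t=False, the formula is False.

No, it is not a tautology.


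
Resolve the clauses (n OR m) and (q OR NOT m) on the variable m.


The clauses contain complementary literals m and NOTm.
Resolution eliminates this pair and disjoins the remaining literals (merging duplicates).

(n OR q)


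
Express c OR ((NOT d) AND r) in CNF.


Step 1: Distribute ∨ over ∧: c ∨ ((¬d) ∧ r) = (c ∨ (¬d)) ∧ (c ∨ r).

(c OR (NOT d)) AND (c OR r)


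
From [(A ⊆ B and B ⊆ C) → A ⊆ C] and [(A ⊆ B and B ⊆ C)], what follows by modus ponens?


Modus ponens: from (P → Q) and P, infer Q.
P = '(A ⊆ B and B ⊆ C)' is asserted, and P → Q holds, so Q follows.

A ⊆ C.


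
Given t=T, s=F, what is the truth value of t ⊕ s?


Exclusive or is true when exactly one operand is true.
Substitute: t=T, s=F.
T ⊕ F evaluates to T.

T


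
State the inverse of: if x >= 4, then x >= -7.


The inverse of (P → Q) is (¬P → ¬Q). It is equivalent to the converse, not to the original.
Here P = 'x >= 4' and Q = 'x >= -7'.

If not (x >= 4), then not (x >= -7).


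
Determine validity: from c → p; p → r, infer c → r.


This matches the form of hypothetical syllogism: the conclusion follows in every model of the premises.

Valid.


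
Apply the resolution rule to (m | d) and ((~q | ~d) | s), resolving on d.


The clauses contain complementary literals d and ~d.
Resolution eliminates this pair and disjoins the remaining literals (merging duplicates).

((m | ~q) | s)


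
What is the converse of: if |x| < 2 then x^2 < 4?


The converse of (P → Q) is (Q → P). It is not in general equivalent to the original.
Here P = '|x| < 2' and Q = 'x^2 < 4'.

If x^2 < 4, then |x| < 2.


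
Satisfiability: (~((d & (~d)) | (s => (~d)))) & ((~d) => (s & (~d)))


Search for a satisfying assignment over {d, s}.
Try d=True, s=True: the formula evaluates to True.
A satisfying assignment exists.

Satisfiable.


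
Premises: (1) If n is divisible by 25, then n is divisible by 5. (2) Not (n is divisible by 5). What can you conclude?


Modus tollens: from (P → Q) and ¬Q, infer ¬P.
Q = 'n is divisible by 5' is denied; since P → Q, P must also fail.

Not (n is divisible by 25).


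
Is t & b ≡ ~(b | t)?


Compare truth tables:
b | t | φ | ψ
-------------
False | False | False | True
True | False | False | False
False | True | False | False
True | True | True | False
They differ at row 1 (b=False, t=False): φ=False but ψ=True.

No, they are not logically equivalent.


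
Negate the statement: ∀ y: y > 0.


¬(∀ x: φ) = ∃ x: ¬φ, and ¬(∃ x: φ) = ∀ x: ¬φ.
Apply to the universal statement.

∃ y: ¬(y > 0)


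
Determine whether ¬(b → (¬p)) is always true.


Build the truth table over {b, p}:
b | p | φ
---------
F | F | F
T | F | F
F | T | F
T | T | T
Counterexample at row 1: with b=F, p=F, the formula is F.

No, it is not a tautology.


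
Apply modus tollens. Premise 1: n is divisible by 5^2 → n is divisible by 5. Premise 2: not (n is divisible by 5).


Modus tollens: from (P → Q) and ¬Q, infer ¬P.
Q = 'n is divisible by 5' is denied; since P → Q, P must also fail.

Not (n is divisible by 5^2).


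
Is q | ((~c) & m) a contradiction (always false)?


Truth table over {c, m, q}:
c | m | q | φ
-------------
False | False | False | False
True | False | False | False
False | True | False | True
True | True | False | False
False | False | True | True
True | False | True | True
False | True | True | True
True | True | True | True
Satisfying assignment at row 3: c=False, m=True, q=False gives True.

No, it is not a contradiction.


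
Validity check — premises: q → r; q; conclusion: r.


This matches the form of modus ponens: the conclusion follows in every model of the premises.

Valid.


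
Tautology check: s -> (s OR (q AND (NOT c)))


Build the truth table over {c, q, s}:
c | q | s | φ
-------------
F | F | F | T
T | F | F | T
F | T | F | T
T | T | F | T
F | F | T | T
T | F | T | T
F | T | T | T
T | T | T | T
Every row evaluates to true.

Yes, it is a tautology.


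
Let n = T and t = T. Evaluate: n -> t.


Implication is false only when antecedent is true and consequent is false.
Substitute: n=T, t=T.
T -> T evaluates to T.

T


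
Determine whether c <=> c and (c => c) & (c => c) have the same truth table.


Compare truth tables:
c | φ | ψ
---------
False | True | True
True | True | True
The columns φ and ψ agree on every row.

Yes, they are logically equivalent.


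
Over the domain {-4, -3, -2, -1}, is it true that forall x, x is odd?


Evaluate the predicate on each element: -4:False, -3:True, -2:False, -1:True.
Counterexample x = -4 fails the predicate.

False


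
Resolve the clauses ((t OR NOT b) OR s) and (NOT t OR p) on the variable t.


The clauses contain complementary literals t and NOTt.
Resolution eliminates this pair and disjoins the remaining literals (merging duplicates).

((s OR NOT b) OR p)


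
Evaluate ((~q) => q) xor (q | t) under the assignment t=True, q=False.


Substitute t=True, q=False:
~q = True
(~q) => q = True => False = False
q | t = False | True = True
((~q) => q) xor (q | t) = False xor True = True

True


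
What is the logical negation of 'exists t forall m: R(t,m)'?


Negation flips each quantifier (∀↔∃) and negates the inner predicate.
¬(exists t forall m: φ) = forall t exists m: ¬φ.

forall t exists m: ~(R(t,m))


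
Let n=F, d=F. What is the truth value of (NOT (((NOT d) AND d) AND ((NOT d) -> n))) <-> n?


Substitute n=F, d=F:
NOT d = T
(NOT d) AND d = T AND F = F
NOT d = T
(NOT d) -> n = T -> F = F
((NOT d) AND d) AND ((NOT d) -> n) = F AND F = F
NOT (((NOT d) AND d) AND ((NOT d) -> n)) = T
(NOT (((NOT d) AND d) AND ((NOT d) -> n))) <-> n = T <-> F = F

F


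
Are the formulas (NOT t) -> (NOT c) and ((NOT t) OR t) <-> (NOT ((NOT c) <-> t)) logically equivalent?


Compare truth tables:
c | t | φ | ψ
-------------
F | F | T | T
T | F | F | F
F | T | T | F
T | T | T | T
They differ at row 3 (c=F, t=T): φ=T but ψ=F.

No, they are not logically equivalent.


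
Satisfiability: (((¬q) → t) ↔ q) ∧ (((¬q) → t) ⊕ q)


Check all 4 assignments over {q, t}:
q | t | φ
---------
F | F | F
T | F | F
F | T | F
T | T | F
No assignment makes the formula true.

Unsatisfiable.


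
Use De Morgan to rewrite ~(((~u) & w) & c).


De Morgan: the negation of a conjunction is the disjunction of the negations.
Distribute ~ across &, flipping it to |, and negate each literal.

(u | (~w)) | (~c)


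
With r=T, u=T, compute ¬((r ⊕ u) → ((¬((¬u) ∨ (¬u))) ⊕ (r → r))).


Substitute r=T, u=T:
r ⊕ u = T ⊕ T = F
¬u = F
¬u = F
(¬u) ∨ (¬u) = F ∨ F = F
¬((¬u) ∨ (¬u)) = T
r → r = T → T = T
(¬((¬u) ∨ (¬u))) ⊕ (r → r) = T ⊕ T = F
(r ⊕ u) → ((¬((¬u) ∨ (¬u))) ⊕ (r → r)) = F → F = T
¬((r ⊕ u) → ((¬((¬u) ∨ (¬u))) ⊕ (r → r))) = F

F


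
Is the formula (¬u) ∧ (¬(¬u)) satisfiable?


Check all 2 assignments over {u}:
u | φ
-----
F | F
T | F
No assignment makes the formula true.

Unsatisfiable.


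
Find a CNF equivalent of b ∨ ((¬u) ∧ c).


Step 1: Distribute ∨ over ∧: b ∨ ((¬u) ∧ c) = (b ∨ (¬u)) ∧ (b ∨ c).

(b ∨ (¬u)) ∧ (b ∨ c)


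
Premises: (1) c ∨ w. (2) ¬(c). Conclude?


Disjunctive syllogism: from (P ∨ Q) and ¬P, infer Q.
One disjunct, 'c', is ruled out; the other must hold.

w


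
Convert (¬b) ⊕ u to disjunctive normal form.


Step 1: (¬b) ⊕ u is true exactly when they disagree: ((¬b) ∧ ¬u) ∨ (¬(¬b) ∧ u).
Step 2: Eliminate any double negations (¬¬X = X).

((¬b) ∧ (¬u)) ∨ (b ∧ u)


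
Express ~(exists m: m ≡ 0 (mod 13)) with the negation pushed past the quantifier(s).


¬(forall x: φ) = exists x: ¬φ, and ¬(exists x: φ) = forall x: ¬φ.
Apply to the existential statement.

forall m: ~(m ≡ 0 (mod 13))


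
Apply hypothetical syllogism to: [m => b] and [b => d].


Hypothetical syllogism: from (P → Q) and (Q → R), infer (P → R).
Chain the two implications through the shared middle term 'b'.

m => d


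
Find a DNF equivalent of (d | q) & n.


Step 1: Distribute ∧ over ∨: (d ∨ q) ∧ n = (d ∧ n) ∨ (q ∧ n).

(d & n) | (q & n)


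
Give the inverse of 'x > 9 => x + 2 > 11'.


The inverse of (P → Q) is (¬P → ¬Q). It is equivalent to the converse, not to the original.
Here P = 'x > 9' and Q = 'x + 2 > 11'.

If not (x > 9), then not (x + 2 > 11).


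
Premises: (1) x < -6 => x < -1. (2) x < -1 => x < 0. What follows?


Hypothetical syllogism: from (P → Q) and (Q → R), infer (P → R).
Chain the two implications through the shared middle term 'x < -1'.

x < -6 => x < 0


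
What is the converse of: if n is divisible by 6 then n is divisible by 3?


The converse of (P → Q) is (Q → P). It is not in general equivalent to the original.
Here P = 'n is divisible by 6' and Q = 'n is divisible by 3'.

If n is divisible by 3, then n is divisible by 6.


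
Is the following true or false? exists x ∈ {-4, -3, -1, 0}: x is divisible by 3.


Evaluate the predicate on each element: -4:False, -3:True, -1:False, 0:True.
Witness x = -3 satisfies the predicate.

True


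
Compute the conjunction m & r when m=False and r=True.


Conjunction is true only when both operands are true.
Substitute: m=False, r=True.
False & True evaluates to False.

False


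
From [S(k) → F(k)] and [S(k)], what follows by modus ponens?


Modus ponens: from (P → Q) and P, infer Q.
P = 'S(k)' is asserted, and P → Q holds, so Q follows.

F(k).


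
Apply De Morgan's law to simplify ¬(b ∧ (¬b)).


De Morgan: the negation of a conjunction is the disjunction of the negations.
Distribute ¬ across ∧, flipping it to ∨, and negate each literal.

(¬b) ∨ b


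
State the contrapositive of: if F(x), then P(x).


The contrapositive of (P → Q) is (¬Q → ¬P); it is logically equivalent to the original.
Here P = 'F(x)' and Q = 'P(x)'.

If not (P(x)), then not (F(x)).


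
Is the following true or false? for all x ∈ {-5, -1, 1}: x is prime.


Evaluate the predicate on each element: -5:F, -1:F, 1:F.
Counterexample x = -5 fails the predicate.

F


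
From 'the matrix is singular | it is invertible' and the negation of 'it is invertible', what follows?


Disjunctive syllogism: from (P ∨ Q) and ¬P, infer Q.
One disjunct, 'it is invertible', is ruled out; the other must hold.

the matrix is singular


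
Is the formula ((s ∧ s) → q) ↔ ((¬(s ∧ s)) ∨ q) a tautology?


Build the truth table over {q, s}:
q | s | φ
---------
F | F | T
T | F | T
F | T | T
T | T | T
Every row evaluates to true.

Yes, it is a tautology.


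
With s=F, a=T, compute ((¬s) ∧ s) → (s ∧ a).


Substitute s=F, a=T:
¬s = T
(¬s) ∧ s = T ∧ F = F
s ∧ a = F ∧ T = F
((¬s) ∧ s) → (s ∧ a) = F → F = T

T


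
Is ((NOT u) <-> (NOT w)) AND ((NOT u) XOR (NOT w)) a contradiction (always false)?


Truth table over {u, w}:
u | w | φ
---------
F | F | F
T | F | F
F | T | F
T | T | F
Every row is false.

Yes, it is a contradiction.


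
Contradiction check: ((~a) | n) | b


Truth table over {a, b, n}:
a | b | n | φ
-------------
False | False | False | True
True | False | False | False
False | True | False | True
True | True | False | True
False | False | True | True
True | False | True | True
False | True | True | True
True | True | True | True
Satisfying assignment at row 1: a=False, b=False, n=False gives True.

No, it is not a contradiction.


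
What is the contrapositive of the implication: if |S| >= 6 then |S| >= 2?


The contrapositive of (P → Q) is (¬Q → ¬P); it is logically equivalent to the original.
Here P = '|S| >= 6' and Q = '|S| >= 2'.

If not (|S| >= 2), then not (|S| >= 6).


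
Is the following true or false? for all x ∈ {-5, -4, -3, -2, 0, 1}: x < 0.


Evaluate the predicate on each element: -5:T, -4:T, -3:T, -2:T, 0:F, 1:F.
Counterexample x = 0 fails the predicate.

F


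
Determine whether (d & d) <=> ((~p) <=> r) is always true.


Build the truth table over {d, p, r}:
d | p | r | φ
-------------
False | False | False | True
True | False | False | False
False | True | False | False
True | True | False | True
False | False | True | False
True | False | True | True
False | True | True | True
True | True | True | False
Counterexample at row 2: with d=True, p=False, r=False, the formula is False.

No, it is not a tautology.


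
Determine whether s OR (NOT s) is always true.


Build the truth table over {s}:
s | φ
-----
F | T
T | T
Every row evaluates to true.

Yes, it is a tautology.


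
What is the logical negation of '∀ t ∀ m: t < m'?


Negation flips each quantifier (∀↔∃) and negates the inner predicate.
¬(∀ t ∀ m: φ) = ∃ t ∃ m: ¬φ.

∃ t ∃ m: ¬(t < m)


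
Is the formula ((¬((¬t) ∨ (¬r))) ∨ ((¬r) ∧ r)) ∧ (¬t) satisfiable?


Check all 4 assignments over {r, t}:
r | t | φ
---------
F | F | F
T | F | F
F | T | F
T | T | F
No assignment makes the formula true.

Unsatisfiable.


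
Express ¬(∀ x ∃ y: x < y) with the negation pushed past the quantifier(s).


Negation flips each quantifier (∀↔∃) and negates the inner predicate.
¬(∀ x ∃ y: φ) = ∃ x ∀ y: ¬φ.

∃ x ∀ y: ¬(x < y)


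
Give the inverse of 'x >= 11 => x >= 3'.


The inverse of (P → Q) is (¬P → ¬Q). It is equivalent to the converse, not to the original.
Here P = 'x >= 11' and Q = 'x >= 3'.

If not (x >= 11), then not (x >= 3).


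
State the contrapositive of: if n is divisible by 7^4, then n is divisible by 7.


The contrapositive of (P → Q) is (¬Q → ¬P); it is logically equivalent to the original.
Here P = 'n is divisible by 7^4' and Q = 'n is divisible by 7'.

If not (n is divisible by 7), then not (n is divisible by 7^4).


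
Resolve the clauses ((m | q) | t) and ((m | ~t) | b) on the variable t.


The clauses contain complementary literals t and ~t.
Resolution eliminates this pair and disjoins the remaining literals (merging duplicates).

((m | q) | b)


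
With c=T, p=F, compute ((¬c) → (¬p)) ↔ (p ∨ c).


Substitute c=T, p=F:
¬c = F
¬p = T
(¬c) → (¬p) = F → T = T
p ∨ c = F ∨ T = T
((¬c) → (¬p)) ↔ (p ∨ c) = T ↔ T = T

T
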